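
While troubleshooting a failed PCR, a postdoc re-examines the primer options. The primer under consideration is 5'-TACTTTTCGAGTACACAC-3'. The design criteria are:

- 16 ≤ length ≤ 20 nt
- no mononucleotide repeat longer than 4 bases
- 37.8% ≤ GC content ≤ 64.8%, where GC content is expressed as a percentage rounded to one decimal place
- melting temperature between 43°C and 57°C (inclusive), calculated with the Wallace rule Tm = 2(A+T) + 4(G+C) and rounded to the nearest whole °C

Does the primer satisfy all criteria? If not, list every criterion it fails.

Meets all criteria.

Base counts: A=5, T=6, G=2, C=5 (length 18).
length: length 18 ✓
homopolymer run: longest run = 4 ✓
GC content: GC 7/18 = 38.9% ✓
Tm: Tm = 2·11 + 4·7 = 50°C ✓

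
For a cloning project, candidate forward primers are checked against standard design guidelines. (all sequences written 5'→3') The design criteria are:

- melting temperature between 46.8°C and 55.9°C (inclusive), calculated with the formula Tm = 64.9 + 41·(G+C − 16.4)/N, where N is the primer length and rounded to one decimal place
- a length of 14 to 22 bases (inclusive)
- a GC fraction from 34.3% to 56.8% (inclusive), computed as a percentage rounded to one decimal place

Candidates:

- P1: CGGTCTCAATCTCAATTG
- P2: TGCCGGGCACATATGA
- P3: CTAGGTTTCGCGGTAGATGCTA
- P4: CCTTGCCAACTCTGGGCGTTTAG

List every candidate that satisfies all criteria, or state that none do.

P1 (18 nt, A=4 T=6 G=3 C=5): Tm = 64.9 + 41·(8 − 16.4)/18 = 45.8°C, outside 46.8–55.9°C ✗; length 18 ✓; GC 8/18 = 44.4% ✓ — fails.
P2 (16 nt, A=4 T=3 G=5 C=4): Tm = 64.9 + 41·(9 − 16.4)/16 = 45.9°C, outside 46.8–55.9°C ✗; length 16 ✓; GC 9/16 = 56.3% ✓ — fails.
P3 (22 nt, A=4 T=7 G=7 C=4): Tm = 64.9 + 41·(11 − 16.4)/22 = 54.8°C ✓; length 22 ✓; GC 11/22 = 50.0% ✓ — passes.
P4 (23 nt, A=3 T=7 G=6 C=7): Tm = 64.9 + 41·(13 − 16.4)/23 = 58.8°C, outside 46.8–55.9°C ✗; length 23, outside 14–22 ✗; GC 13/23 = 56.5% ✓ — fails.

P3 only.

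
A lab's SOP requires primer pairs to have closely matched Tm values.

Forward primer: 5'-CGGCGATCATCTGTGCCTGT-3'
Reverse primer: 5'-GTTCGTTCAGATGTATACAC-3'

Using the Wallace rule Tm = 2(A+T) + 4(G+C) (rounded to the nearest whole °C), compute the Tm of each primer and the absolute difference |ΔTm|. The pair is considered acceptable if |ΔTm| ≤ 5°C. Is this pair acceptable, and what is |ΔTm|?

|ΔTm| = 8°C; the pair is not acceptable.

Forward: A=2 T=6 G=6 C=6 → Tm = 2·8 + 4·12 = 64°C.
Reverse: A=5 T=7 G=4 C=4 → Tm = 2·12 + 4·8 = 56°C.
|ΔTm| = |64 − 56| = 8°C, > 5°C.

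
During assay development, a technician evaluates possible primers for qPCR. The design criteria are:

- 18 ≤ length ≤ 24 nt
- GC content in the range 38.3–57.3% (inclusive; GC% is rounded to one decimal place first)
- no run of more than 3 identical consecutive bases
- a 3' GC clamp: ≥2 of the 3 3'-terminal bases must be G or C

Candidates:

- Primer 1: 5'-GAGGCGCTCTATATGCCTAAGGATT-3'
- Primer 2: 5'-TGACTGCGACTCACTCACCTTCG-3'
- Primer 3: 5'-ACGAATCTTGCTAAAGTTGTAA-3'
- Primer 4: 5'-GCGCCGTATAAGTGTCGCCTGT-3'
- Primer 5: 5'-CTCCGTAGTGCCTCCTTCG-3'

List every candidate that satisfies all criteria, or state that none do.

Primer 2 only.

Primer 1 (25 nt, A=6 T=7 G=7 C=5): length 25, outside 18–24 ✗; GC 12/25 = 48.0% ✓; longest run = 2 ✓; 3' end ATT has 0 G/C, need ≥2 ✗ — fails.
Primer 2 (23 nt, A=4 T=6 G=4 C=9): length 23 ✓; GC 13/23 = 56.5% ✓; longest run = 2 ✓; 3' end TCG has 2 G/C ✓ — passes.
Primer 3 (22 nt, A=8 T=7 G=4 C=3): length 22 ✓; GC 7/22 = 31.8%, outside 38.3–57.3% ✗; longest run = 3 ✓; 3' end TAA has 0 G/C, need ≥2 ✗ — fails.
Primer 4 (22 nt, A=3 T=6 G=7 C=6): length 22 ✓; GC 13/22 = 59.1%, outside 38.3–57.3% ✗; longest run = 2 ✓; 3' end TGT has 1 G/C, need ≥2 ✗ — fails.
Primer 5 (19 nt, A=1 T=6 G=4 C=8): length 19 ✓; GC 12/19 = 63.2%, outside 38.3–57.3% ✗; longest run = 2 ✓; 3' end TCG has 2 G/C ✓ — fails.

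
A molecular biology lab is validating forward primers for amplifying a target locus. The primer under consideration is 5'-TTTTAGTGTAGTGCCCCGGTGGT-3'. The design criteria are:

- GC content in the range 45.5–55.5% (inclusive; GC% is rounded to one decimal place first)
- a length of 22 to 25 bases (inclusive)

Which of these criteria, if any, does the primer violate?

Meets all criteria.

Base counts: A=2, T=9, G=8, C=4 (length 23).
GC content: GC 12/23 = 52.2% ✓
length: length 23 ✓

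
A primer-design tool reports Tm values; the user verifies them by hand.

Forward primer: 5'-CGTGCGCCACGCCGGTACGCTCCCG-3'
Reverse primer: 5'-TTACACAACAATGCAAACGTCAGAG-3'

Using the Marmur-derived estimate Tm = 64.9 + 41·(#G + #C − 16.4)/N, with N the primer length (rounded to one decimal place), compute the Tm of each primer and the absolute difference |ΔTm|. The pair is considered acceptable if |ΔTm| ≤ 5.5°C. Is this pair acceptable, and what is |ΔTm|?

|ΔTm| = 16.4°C; the pair is not acceptable.

Forward: G+C = 20, N = 25 → Tm = 64.9 + 41·(20 − 16.4)/25 = 70.8°C.
Reverse: G+C = 10, N = 25 → Tm = 64.9 + 41·(10 − 16.4)/25 = 54.4°C.
|ΔTm| = |70.8 − 54.4| = 16.4°C, > 5.5°C.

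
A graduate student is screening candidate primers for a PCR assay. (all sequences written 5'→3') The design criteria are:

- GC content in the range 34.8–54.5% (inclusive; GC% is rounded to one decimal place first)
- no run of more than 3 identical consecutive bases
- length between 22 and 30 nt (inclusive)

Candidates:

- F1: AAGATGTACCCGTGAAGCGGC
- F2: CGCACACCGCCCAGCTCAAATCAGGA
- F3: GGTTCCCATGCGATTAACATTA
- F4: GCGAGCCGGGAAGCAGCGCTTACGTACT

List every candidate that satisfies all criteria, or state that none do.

F3 only.

F1 (21 nt, A=6 T=3 G=7 C=5): GC 12/21 = 57.1%, outside 34.8–54.5% ✗; longest run = 3 ✓; length 21, outside 22–30 ✗ — fails.
F2 (26 nt, A=8 T=2 G=5 C=11): GC 16/26 = 61.5%, outside 34.8–54.5% ✗; longest run = 3 ✓; length 26 ✓ — fails.
F3 (22 nt, A=6 T=7 G=4 C=5): GC 9/22 = 40.9% ✓; longest run = 3 ✓; length 22 ✓ — passes.
F4 (28 nt, A=6 T=4 G=10 C=8): GC 18/28 = 64.3%, outside 34.8–54.5% ✗; longest run = 3 ✓; length 28 ✓ — fails.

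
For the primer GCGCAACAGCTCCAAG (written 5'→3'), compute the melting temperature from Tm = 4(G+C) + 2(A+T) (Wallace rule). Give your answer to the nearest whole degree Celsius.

52°C

Base counts: A=5, T=1, G=4, C=6 (length 16).
Tm = 2·(5+1) + 4·(4+6) = 2·6 + 4·10 = 12 + 40 = 52°C.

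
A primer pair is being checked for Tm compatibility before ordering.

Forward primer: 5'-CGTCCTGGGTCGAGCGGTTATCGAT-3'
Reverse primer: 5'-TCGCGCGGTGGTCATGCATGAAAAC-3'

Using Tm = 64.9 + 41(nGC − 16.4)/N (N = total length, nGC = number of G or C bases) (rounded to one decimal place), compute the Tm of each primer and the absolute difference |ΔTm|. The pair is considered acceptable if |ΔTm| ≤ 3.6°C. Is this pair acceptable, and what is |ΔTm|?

|ΔTm| = 1.6°C; the pair is acceptable.

Forward: G+C = 15, N = 25 → Tm = 64.9 + 41·(15 − 16.4)/25 = 62.6°C.
Reverse: G+C = 14, N = 25 → Tm = 64.9 + 41·(14 − 16.4)/25 = 61.0°C.
|ΔTm| = |62.6 − 61.0| = 1.6°C, ≤ 3.6°C.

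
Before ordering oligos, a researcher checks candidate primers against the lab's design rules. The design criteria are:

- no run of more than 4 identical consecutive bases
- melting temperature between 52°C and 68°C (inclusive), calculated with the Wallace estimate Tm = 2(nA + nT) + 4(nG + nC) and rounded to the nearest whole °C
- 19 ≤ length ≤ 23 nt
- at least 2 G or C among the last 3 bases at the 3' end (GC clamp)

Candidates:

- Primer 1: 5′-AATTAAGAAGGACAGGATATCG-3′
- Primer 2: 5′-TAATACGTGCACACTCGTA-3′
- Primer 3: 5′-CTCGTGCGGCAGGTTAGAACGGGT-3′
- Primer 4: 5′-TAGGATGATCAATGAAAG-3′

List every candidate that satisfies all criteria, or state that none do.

Primer 1 (22 nt, A=10 T=4 G=6 C=2): longest run = 2 ✓; Tm = 2·14 + 4·8 = 60°C ✓; length 22 ✓; 3' end TCG has 2 G/C ✓ — passes.
Primer 2 (19 nt, A=6 T=5 G=3 C=5): longest run = 2 ✓; Tm = 2·11 + 4·8 = 54°C ✓; length 19 ✓; 3' end GTA has 1 G/C, need ≥2 ✗ — fails.
Primer 3 (24 nt, A=4 T=5 G=10 C=5): longest run = 3 ✓; Tm = 2·9 + 4·15 = 78°C, outside 52–68°C ✗; length 24, outside 19–23 ✗; 3' end GGT has 2 G/C ✓ — fails.
Primer 4 (18 nt, A=8 T=4 G=5 C=1): longest run = 3 ✓; Tm = 2·12 + 4·6 = 48°C, outside 52–68°C ✗; length 18, outside 19–23 ✗; 3' end AAG has 1 G/C, need ≥2 ✗ — fails.

Primer 1 only.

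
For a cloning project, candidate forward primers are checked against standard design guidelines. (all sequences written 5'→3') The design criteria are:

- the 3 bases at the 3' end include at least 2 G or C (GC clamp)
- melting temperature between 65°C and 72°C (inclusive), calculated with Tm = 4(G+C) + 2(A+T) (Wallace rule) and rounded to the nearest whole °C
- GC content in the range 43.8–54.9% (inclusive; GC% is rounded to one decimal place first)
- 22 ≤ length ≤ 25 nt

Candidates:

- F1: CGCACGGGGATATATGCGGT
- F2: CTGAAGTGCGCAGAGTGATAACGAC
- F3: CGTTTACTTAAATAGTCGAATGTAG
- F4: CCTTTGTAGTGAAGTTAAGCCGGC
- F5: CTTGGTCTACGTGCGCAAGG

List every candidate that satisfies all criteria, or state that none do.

F4 only.

F1 (20 nt, A=4 T=4 G=8 C=4): 3' end GGT has 2 G/C ✓; Tm = 2·8 + 4·12 = 64°C, outside 65–72°C ✗; GC 12/20 = 60.0%, outside 43.8–54.9% ✗; length 20, outside 22–25 ✗ — fails.
F2 (25 nt, A=8 T=4 G=8 C=5): 3' end GAC has 2 G/C ✓; Tm = 2·12 + 4·13 = 76°C, outside 65–72°C ✗; GC 13/25 = 52.0% ✓; length 25 ✓ — fails.
F3 (25 nt, A=8 T=9 G=5 C=3): 3' end TAG has 1 G/C, need ≥2 ✗; Tm = 2·17 + 4·8 = 66°C ✓; GC 8/25 = 32.0%, outside 43.8–54.9% ✗; length 25 ✓ — fails.
F4 (24 nt, A=5 T=7 G=7 C=5): 3' end GGC has 3 G/C ✓; Tm = 2·12 + 4·12 = 72°C ✓; GC 12/24 = 50.0% ✓; length 24 ✓ — passes.
F5 (20 nt, A=3 T=5 G=7 C=5): 3' end AGG has 2 G/C ✓; Tm = 2·8 + 4·12 = 64°C, outside 65–72°C ✗; GC 12/20 = 60.0%, outside 43.8–54.9% ✗; length 20, outside 22–25 ✗ — fails.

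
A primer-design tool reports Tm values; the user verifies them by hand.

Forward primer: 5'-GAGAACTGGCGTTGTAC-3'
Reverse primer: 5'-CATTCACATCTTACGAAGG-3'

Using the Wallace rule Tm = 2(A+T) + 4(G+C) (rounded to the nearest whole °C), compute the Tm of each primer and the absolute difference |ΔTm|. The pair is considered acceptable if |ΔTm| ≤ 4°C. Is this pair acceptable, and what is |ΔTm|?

Forward: A=4 T=4 G=6 C=3 → Tm = 2·8 + 4·9 = 52°C.
Reverse: A=6 T=5 G=3 C=5 → Tm = 2·11 + 4·8 = 54°C.
|ΔTm| = |52 − 54| = 2°C, ≤ 4°C.

|ΔTm| = 2°C; the pair is acceptable.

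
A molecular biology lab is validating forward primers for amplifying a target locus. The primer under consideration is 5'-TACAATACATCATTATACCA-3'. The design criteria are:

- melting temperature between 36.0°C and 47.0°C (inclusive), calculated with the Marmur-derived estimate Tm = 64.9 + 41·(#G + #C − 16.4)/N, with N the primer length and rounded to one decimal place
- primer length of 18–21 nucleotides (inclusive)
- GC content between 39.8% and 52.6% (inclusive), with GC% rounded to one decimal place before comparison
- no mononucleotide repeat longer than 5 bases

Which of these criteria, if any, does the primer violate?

Fails: GC content.

Base counts: A=9, T=6, G=0, C=5 (length 20).
Tm: Tm = 64.9 + 41·(5 − 16.4)/20 = 41.5°C ✓
length: length 20 ✓
GC content: GC 5/20 = 25.0%, outside 39.8–52.6% ✗
homopolymer run: longest run = 2 ✓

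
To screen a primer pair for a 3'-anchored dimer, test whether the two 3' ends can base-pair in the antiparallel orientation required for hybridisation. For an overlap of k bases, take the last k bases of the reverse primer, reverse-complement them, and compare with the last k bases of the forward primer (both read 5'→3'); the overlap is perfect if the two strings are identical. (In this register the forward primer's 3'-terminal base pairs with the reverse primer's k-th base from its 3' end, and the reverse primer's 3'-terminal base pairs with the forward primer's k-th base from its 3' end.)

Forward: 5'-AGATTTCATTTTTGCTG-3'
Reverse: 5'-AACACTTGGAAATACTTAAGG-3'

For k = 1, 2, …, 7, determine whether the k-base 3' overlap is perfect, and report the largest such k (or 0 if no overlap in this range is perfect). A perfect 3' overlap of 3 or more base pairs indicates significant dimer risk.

Longest perfect overlap: 0 complementary base pairs; below the dimer-risk threshold (threshold 3).

Last 7 bases (5'→3') — forward …TTTGCTG, reverse …CTTAAGG.
Reverse complement of the reverse primer's last 7 bases: CCTTAAG; its first k bases are the reverse complement of the reverse primer's last k bases, so a perfect k-base overlap needs the forward primer's last k bases to equal them.
Comparing (forward last k vs required): k=1: G vs C ✗; k=2: TG vs CC ✗; k=3: CTG vs CCT ✗; k=4: GCTG vs CCTT ✗; k=5: TGCTG vs CCTTA ✗; k=6: TTGCTG vs CCTTAA ✗; k=7: TTTGCTG vs CCTTAAG ✗.
No overlap length from 1 to 7 is perfect, so the longest perfect 3' overlap is 0.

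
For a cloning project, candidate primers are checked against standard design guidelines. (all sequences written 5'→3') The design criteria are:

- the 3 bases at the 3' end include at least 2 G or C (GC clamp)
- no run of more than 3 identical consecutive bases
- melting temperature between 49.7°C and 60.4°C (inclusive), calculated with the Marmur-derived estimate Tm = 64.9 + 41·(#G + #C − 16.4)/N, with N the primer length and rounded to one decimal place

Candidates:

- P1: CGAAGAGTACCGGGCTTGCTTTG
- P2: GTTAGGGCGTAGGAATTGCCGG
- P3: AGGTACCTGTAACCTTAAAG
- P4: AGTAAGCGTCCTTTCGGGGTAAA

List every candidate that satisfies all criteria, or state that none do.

P2 only.

P1 (23 nt, A=4 T=6 G=8 C=5): 3' end TTG has 1 G/C, need ≥2 ✗; longest run = 3 ✓; Tm = 64.9 + 41·(13 − 16.4)/23 = 58.8°C ✓ — fails.
P2 (22 nt, A=4 T=5 G=10 C=3): 3' end CGG has 3 G/C ✓; longest run = 3 ✓; Tm = 64.9 + 41·(13 − 16.4)/22 = 58.6°C ✓ — passes.
P3 (20 nt, A=7 T=5 G=4 C=4): 3' end AAG has 1 G/C, need ≥2 ✗; longest run = 3 ✓; Tm = 64.9 + 41·(8 − 16.4)/20 = 47.7°C, outside 49.7–60.4°C ✗ — fails.
P4 (23 nt, A=6 T=6 G=7 C=4): 3' end AAA has 0 G/C, need ≥2 ✗; longest run = 4, exceeds 3 ✗; Tm = 64.9 + 41·(11 − 16.4)/23 = 55.3°C ✓ — fails.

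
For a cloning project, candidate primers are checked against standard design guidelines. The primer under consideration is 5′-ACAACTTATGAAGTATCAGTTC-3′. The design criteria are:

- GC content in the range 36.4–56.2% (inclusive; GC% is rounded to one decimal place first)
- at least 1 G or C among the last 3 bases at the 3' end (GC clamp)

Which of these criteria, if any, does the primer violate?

Fails: GC content.

Base counts: A=8, T=7, G=3, C=4 (length 22).
GC content: GC 7/22 = 31.8%, outside 36.4–56.2% ✗
GC clamp: 3' end TTC has 1 G/C ✓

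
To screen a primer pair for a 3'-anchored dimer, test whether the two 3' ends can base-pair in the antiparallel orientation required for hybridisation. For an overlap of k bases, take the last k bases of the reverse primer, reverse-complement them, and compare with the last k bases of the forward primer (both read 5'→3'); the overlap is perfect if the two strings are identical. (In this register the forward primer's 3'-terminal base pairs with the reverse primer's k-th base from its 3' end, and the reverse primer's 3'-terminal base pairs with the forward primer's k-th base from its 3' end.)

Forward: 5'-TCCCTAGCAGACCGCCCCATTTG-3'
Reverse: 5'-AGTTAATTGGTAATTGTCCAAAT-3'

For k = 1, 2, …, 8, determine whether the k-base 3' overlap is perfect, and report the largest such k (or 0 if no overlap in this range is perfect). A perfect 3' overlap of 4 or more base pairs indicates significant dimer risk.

Last 8 bases (5'→3') — forward …CCCATTTG, reverse …GTCCAAAT.
Reverse complement of the reverse primer's last 8 bases: ATTTGGAC; its first k bases are the reverse complement of the reverse primer's last k bases, so a perfect k-base overlap needs the forward primer's last k bases to equal them.
Comparing (forward last k vs required): k=1: G vs A ✗; k=2: TG vs AT ✗; k=3: TTG vs ATT ✗; k=4: TTTG vs ATTT ✗; k=5: ATTTG vs ATTTG ✓; k=6: CATTTG vs ATTTGG ✗; k=7: CCATTTG vs ATTTGGA ✗; k=8: CCCATTTG vs ATTTGGAC ✗.
Only k = 5 is perfect, so the longest perfect 3' overlap is 5.

Longest perfect overlap: 5 complementary base pairs; significant dimer risk (threshold 4).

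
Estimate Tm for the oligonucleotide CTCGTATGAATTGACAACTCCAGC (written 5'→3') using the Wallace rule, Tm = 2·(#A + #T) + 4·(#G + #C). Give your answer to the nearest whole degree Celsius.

70°C

Base counts: A=7, T=6, G=4, C=7 (length 24).
Tm = 2·(7+6) + 4·(4+7) = 2·13 + 4·11 = 26 + 44 = 70°C.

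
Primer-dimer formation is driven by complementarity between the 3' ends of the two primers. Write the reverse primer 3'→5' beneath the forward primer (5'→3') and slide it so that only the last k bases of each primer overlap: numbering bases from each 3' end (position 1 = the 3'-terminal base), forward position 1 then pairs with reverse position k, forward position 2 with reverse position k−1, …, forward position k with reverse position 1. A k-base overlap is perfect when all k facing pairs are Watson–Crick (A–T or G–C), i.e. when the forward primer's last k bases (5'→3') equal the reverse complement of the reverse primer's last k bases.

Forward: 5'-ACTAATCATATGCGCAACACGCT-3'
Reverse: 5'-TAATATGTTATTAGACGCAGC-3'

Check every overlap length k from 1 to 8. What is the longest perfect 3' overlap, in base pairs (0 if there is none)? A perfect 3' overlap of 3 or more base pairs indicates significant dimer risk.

Longest perfect overlap: 3 complementary base pairs; significant dimer risk (threshold 3).

Last 8 bases (5'→3') — forward …AACACGCT, reverse …GACGCAGC.
Reverse complement of the reverse primer's last 8 bases: GCTGCGTC; its first k bases are the reverse complement of the reverse primer's last k bases, so a perfect k-base overlap needs the forward primer's last k bases to equal them.
Comparing (forward last k vs required): k=1: T vs G ✗; k=2: CT vs GC ✗; k=3: GCT vs GCT ✓; k=4: CGCT vs GCTG ✗; k=5: ACGCT vs GCTGC ✗; k=6: CACGCT vs GCTGCG ✗; k=7: ACACGCT vs GCTGCGT ✗; k=8: AACACGCT vs GCTGCGTC ✗.
Only k = 3 is perfect, so the longest perfect 3' overlap is 3.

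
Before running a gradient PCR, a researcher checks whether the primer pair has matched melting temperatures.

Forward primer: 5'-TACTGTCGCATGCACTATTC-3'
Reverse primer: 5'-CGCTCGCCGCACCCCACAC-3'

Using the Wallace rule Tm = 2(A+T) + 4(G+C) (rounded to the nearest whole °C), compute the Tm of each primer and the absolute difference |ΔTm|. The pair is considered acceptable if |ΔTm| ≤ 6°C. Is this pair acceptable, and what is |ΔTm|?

|ΔTm| = 10°C; the pair is not acceptable.

Forward: A=4 T=7 G=3 C=6 → Tm = 2·11 + 4·9 = 58°C.
Reverse: A=3 T=1 G=3 C=12 → Tm = 2·4 + 4·15 = 68°C.
|ΔTm| = |58 − 68| = 10°C, > 6°C.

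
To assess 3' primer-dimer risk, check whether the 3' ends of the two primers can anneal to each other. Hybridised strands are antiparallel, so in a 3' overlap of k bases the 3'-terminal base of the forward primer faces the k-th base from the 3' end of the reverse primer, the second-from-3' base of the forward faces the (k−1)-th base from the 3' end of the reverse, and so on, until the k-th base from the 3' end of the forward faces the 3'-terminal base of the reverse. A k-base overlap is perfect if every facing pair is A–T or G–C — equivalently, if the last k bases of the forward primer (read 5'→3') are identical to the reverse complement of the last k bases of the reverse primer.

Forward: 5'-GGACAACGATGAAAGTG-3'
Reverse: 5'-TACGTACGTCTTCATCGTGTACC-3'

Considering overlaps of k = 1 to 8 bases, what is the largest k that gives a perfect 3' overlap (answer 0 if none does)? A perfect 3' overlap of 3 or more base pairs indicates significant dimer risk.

Longest perfect overlap: 1 complementary base pair; below the dimer-risk threshold (threshold 3).

Last 8 bases (5'→3') — forward …TGAAAGTG, reverse …CGTGTACC.
Reverse complement of the reverse primer's last 8 bases: GGTACACG; its first k bases are the reverse complement of the reverse primer's last k bases, so a perfect k-base overlap needs the forward primer's last k bases to equal them.
Comparing (forward last k vs required): k=1: G vs G ✓; k=2: TG vs GG ✗; k=3: GTG vs GGT ✗; k=4: AGTG vs GGTA ✗; k=5: AAGTG vs GGTAC ✗; k=6: AAAGTG vs GGTACA ✗; k=7: GAAAGTG vs GGTACAC ✗; k=8: TGAAAGTG vs GGTACACG ✗.
Only k = 1 is perfect, so the longest perfect 3' overlap is 1.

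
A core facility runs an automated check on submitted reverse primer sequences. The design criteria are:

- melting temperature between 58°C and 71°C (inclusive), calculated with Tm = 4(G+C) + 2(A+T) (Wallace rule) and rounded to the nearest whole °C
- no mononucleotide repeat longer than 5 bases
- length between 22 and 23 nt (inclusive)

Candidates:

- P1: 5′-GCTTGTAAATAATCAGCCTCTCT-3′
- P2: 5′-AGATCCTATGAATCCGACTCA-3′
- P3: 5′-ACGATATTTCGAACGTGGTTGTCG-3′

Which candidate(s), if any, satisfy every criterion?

P1 (23 nt, A=6 T=8 G=3 C=6): Tm = 2·14 + 4·9 = 64°C ✓; longest run = 3 ✓; length 23 ✓ — passes.
P2 (21 nt, A=7 T=5 G=3 C=6): Tm = 2·12 + 4·9 = 60°C ✓; longest run = 2 ✓; length 21, outside 22–23 ✗ — fails.
P3 (24 nt, A=5 T=8 G=7 C=4): Tm = 2·13 + 4·11 = 70°C ✓; longest run = 3 ✓; length 24, outside 22–23 ✗ — fails.

P1 only.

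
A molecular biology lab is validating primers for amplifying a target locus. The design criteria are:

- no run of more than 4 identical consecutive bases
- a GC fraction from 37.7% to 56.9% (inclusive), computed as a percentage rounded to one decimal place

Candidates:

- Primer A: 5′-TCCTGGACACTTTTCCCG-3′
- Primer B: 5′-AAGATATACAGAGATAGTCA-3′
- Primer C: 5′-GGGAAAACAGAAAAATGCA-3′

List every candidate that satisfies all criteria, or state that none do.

Primer A only.

Primer A (18 nt, A=2 T=6 G=3 C=7): longest run = 4 ✓; GC 10/18 = 55.6% ✓ — passes.
Primer B (20 nt, A=10 T=4 G=4 C=2): longest run = 2 ✓; GC 6/20 = 30.0%, outside 37.7–56.9% ✗ — fails.
Primer C (19 nt, A=11 T=1 G=5 C=2): longest run = 5, exceeds 4 ✗; GC 7/19 = 36.8%, outside 37.7–56.9% ✗ — fails.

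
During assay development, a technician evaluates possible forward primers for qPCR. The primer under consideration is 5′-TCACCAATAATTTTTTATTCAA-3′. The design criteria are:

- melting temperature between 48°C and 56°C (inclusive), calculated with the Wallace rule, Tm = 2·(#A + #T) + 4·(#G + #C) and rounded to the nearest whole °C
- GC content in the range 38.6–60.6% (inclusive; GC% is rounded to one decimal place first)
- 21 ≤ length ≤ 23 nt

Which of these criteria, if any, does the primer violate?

Base counts: A=8, T=10, G=0, C=4 (length 22).
Tm: Tm = 2·18 + 4·4 = 52°C ✓
GC content: GC 4/22 = 18.2%, outside 38.6–60.6% ✗
length: length 22 ✓

Fails: GC content.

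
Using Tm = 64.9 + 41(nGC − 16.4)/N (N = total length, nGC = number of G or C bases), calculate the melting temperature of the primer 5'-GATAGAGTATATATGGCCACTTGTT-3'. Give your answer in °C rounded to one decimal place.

Base counts: A=7, T=9, G=6, C=3; G+C = 9, N = 25.
Tm = 64.9 + 41·(9 − 16.4)/25 = 64.9 + -303.40/25 = 52.8°C.

52.8°C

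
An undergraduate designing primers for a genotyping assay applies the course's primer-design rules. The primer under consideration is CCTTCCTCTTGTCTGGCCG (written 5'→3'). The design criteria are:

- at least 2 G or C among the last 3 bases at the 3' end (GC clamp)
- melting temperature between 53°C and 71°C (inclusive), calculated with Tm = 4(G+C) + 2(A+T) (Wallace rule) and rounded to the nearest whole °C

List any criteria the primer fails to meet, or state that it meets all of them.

Meets all criteria.

Base counts: A=0, T=7, G=4, C=8 (length 19).
GC clamp: 3' end CCG has 3 G/C ✓
Tm: Tm = 2·7 + 4·12 = 62°C ✓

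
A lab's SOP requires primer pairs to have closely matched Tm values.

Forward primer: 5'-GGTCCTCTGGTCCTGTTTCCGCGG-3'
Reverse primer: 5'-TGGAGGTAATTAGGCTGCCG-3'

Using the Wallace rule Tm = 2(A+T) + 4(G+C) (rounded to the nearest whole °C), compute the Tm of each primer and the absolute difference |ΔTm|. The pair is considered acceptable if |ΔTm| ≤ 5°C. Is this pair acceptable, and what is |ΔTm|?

Forward: A=0 T=8 G=8 C=8 → Tm = 2·8 + 4·16 = 80°C.
Reverse: A=4 T=5 G=8 C=3 → Tm = 2·9 + 4·11 = 62°C.
|ΔTm| = |80 − 62| = 18°C, > 5°C.

|ΔTm| = 18°C; the pair is not acceptable.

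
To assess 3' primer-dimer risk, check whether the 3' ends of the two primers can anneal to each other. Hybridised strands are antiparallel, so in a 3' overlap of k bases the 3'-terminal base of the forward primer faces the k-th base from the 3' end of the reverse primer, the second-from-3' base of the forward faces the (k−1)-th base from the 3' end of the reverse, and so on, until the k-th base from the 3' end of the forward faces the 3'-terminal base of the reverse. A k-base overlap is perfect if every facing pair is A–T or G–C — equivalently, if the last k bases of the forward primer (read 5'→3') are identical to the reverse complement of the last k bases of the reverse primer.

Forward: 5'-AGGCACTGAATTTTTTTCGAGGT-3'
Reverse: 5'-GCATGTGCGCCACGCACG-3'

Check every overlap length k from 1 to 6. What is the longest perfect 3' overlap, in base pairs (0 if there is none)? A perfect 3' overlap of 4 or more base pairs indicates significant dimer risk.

Longest perfect overlap: 0 complementary base pairs; below the dimer-risk threshold (threshold 4).

Last 6 bases (5'→3') — forward …CGAGGT, reverse …CGCACG.
Reverse complement of the reverse primer's last 6 bases: CGTGCG; its first k bases are the reverse complement of the reverse primer's last k bases, so a perfect k-base overlap needs the forward primer's last k bases to equal them.
Comparing (forward last k vs required): k=1: T vs C ✗; k=2: GT vs CG ✗; k=3: GGT vs CGT ✗; k=4: AGGT vs CGTG ✗; k=5: GAGGT vs CGTGC ✗; k=6: CGAGGT vs CGTGCG ✗.
No overlap length from 1 to 6 is perfect, so the longest perfect 3' overlap is 0.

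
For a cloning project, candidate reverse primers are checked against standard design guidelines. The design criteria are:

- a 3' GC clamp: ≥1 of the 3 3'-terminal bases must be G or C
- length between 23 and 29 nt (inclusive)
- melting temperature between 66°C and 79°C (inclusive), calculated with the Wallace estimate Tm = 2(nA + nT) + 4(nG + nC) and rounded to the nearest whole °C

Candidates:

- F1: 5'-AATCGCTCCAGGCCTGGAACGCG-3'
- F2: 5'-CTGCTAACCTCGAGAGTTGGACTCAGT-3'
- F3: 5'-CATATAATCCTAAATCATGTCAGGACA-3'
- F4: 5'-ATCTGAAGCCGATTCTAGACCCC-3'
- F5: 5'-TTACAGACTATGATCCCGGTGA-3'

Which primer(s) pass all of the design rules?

F1 (23 nt, A=5 T=3 G=7 C=8): 3' end GCG has 3 G/C ✓; length 23 ✓; Tm = 2·8 + 4·15 = 76°C ✓ — passes.
F2 (27 nt, A=6 T=7 G=7 C=7): 3' end AGT has 1 G/C ✓; length 27 ✓; Tm = 2·13 + 4·14 = 82°C, outside 66–79°C ✗ — fails.
F3 (27 nt, A=11 T=7 G=3 C=6): 3' end ACA has 1 G/C ✓; length 27 ✓; Tm = 2·18 + 4·9 = 72°C ✓ — passes.
F4 (23 nt, A=6 T=5 G=4 C=8): 3' end CCC has 3 G/C ✓; length 23 ✓; Tm = 2·11 + 4·12 = 70°C ✓ — passes.
F5 (22 nt, A=6 T=6 G=5 C=5): 3' end TGA has 1 G/C ✓; length 22, outside 23–29 ✗; Tm = 2·12 + 4·10 = 64°C, outside 66–79°C ✗ — fails.

F1, F3 and F4.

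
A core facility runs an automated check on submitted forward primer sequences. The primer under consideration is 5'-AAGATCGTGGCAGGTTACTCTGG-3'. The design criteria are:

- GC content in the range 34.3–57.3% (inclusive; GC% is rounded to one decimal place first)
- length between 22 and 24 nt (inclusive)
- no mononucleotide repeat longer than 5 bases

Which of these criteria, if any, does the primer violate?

Meets all criteria.

Base counts: A=5, T=6, G=8, C=4 (length 23).
GC content: GC 12/23 = 52.2% ✓
length: length 23 ✓
homopolymer run: longest run = 2 ✓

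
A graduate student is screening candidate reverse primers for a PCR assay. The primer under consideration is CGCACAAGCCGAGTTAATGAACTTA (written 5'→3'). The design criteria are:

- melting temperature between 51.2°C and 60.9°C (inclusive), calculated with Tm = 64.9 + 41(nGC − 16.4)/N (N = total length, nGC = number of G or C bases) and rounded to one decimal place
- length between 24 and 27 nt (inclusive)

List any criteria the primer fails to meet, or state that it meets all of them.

Base counts: A=9, T=5, G=5, C=6 (length 25).
Tm: Tm = 64.9 + 41·(11 − 16.4)/25 = 56.0°C ✓
length: length 25 ✓

Meets all criteria.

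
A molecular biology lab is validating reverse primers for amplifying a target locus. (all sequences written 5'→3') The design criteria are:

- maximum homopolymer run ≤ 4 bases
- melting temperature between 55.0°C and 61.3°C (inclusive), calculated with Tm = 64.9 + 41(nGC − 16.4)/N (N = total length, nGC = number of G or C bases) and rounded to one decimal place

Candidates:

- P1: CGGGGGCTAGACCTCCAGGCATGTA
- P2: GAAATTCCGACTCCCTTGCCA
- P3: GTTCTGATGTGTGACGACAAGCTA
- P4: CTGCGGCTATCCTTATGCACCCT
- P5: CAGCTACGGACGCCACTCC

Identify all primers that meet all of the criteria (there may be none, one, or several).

P1 (25 nt, A=5 T=4 G=9 C=7): longest run = 5, exceeds 4 ✗; Tm = 64.9 + 41·(16 − 16.4)/25 = 64.2°C, outside 55.0–61.3°C ✗ — fails.
P2 (21 nt, A=5 T=5 G=3 C=8): longest run = 3 ✓; Tm = 64.9 + 41·(11 − 16.4)/21 = 54.4°C, outside 55.0–61.3°C ✗ — fails.
P3 (24 nt, A=6 T=7 G=7 C=4): longest run = 2 ✓; Tm = 64.9 + 41·(11 − 16.4)/24 = 55.7°C ✓ — passes.
P4 (23 nt, A=3 T=7 G=4 C=9): longest run = 3 ✓; Tm = 64.9 + 41·(13 − 16.4)/23 = 58.8°C ✓ — passes.
P5 (19 nt, A=4 T=2 G=4 C=9): longest run = 2 ✓; Tm = 64.9 + 41·(13 − 16.4)/19 = 57.6°C ✓ — passes.

P3, P4 and P5.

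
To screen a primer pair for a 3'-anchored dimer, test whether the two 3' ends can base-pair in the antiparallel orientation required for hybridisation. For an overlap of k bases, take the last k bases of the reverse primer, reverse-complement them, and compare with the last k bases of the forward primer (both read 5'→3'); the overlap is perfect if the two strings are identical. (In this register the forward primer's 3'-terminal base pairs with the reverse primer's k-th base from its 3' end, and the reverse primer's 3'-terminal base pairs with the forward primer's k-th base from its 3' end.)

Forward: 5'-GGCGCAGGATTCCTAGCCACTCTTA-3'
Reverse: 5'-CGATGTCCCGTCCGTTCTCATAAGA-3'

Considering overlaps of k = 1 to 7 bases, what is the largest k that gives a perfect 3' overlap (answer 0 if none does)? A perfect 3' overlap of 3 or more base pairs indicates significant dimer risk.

Last 7 bases (5'→3') — forward …ACTCTTA, reverse …CATAAGA.
Reverse complement of the reverse primer's last 7 bases: TCTTATG; its first k bases are the reverse complement of the reverse primer's last k bases, so a perfect k-base overlap needs the forward primer's last k bases to equal them.
Comparing (forward last k vs required): k=1: A vs T ✗; k=2: TA vs TC ✗; k=3: TTA vs TCT ✗; k=4: CTTA vs TCTT ✗; k=5: TCTTA vs TCTTA ✓; k=6: CTCTTA vs TCTTAT ✗; k=7: ACTCTTA vs TCTTATG ✗.
Only k = 5 is perfect, so the longest perfect 3' overlap is 5.

Longest perfect overlap: 5 complementary base pairs; significant dimer risk (threshold 3).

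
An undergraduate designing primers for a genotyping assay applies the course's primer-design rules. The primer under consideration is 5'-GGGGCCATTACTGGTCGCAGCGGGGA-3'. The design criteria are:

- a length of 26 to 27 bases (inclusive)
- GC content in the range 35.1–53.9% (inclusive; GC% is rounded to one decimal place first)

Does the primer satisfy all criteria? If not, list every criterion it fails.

Fails: GC content.

Base counts: A=4, T=4, G=12, C=6 (length 26).
length: length 26 ✓
GC content: GC 18/26 = 69.2%, outside 35.1–53.9% ✗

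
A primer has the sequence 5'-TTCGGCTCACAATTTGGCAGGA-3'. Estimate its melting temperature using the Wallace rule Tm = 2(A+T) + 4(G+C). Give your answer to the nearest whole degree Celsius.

66°C

Base counts: A=5, T=6, G=6, C=5 (length 22).
Tm = 2·(5+6) + 4·(6+5) = 2·11 + 4·11 = 22 + 44 = 66°C.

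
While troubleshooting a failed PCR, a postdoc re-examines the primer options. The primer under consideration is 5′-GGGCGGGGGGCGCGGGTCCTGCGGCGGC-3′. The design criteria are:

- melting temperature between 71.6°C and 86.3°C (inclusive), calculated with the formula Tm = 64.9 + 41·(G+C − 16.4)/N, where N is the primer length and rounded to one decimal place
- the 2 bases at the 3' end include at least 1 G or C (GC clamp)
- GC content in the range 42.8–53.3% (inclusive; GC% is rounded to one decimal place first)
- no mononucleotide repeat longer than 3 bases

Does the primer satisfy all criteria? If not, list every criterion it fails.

Base counts: A=0, T=2, G=18, C=8 (length 28).
Tm: Tm = 64.9 + 41·(26 − 16.4)/28 = 79.0°C ✓
GC clamp: 3' end GC has 2 G/C ✓
GC content: GC 26/28 = 92.9%, outside 42.8–53.3% ✗
homopolymer run: longest run = 6, exceeds 3 ✗

Fails: GC content, homopolymer run.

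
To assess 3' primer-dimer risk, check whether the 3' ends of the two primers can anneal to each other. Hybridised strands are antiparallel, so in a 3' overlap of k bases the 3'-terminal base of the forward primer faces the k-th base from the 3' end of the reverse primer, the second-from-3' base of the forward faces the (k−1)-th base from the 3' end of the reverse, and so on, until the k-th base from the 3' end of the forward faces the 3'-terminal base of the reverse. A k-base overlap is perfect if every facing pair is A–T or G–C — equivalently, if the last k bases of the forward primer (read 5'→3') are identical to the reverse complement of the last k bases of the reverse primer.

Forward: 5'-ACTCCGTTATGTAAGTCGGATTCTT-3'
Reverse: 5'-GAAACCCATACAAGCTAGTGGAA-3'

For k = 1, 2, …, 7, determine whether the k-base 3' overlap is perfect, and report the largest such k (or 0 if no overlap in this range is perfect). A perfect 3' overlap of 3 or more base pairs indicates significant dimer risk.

Longest perfect overlap: 2 complementary base pairs; below the dimer-risk threshold (threshold 3).

Last 7 bases (5'→3') — forward …GATTCTT, reverse …AGTGGAA.
Reverse complement of the reverse primer's last 7 bases: TTCCACT; its first k bases are the reverse complement of the reverse primer's last k bases, so a perfect k-base overlap needs the forward primer's last k bases to equal them.
Comparing (forward last k vs required): k=1: T vs T ✓; k=2: TT vs TT ✓; k=3: CTT vs TTC ✗; k=4: TCTT vs TTCC ✗; k=5: TTCTT vs TTCCA ✗; k=6: ATTCTT vs TTCCAC ✗; k=7: GATTCTT vs TTCCACT ✗.
Perfect overlaps at k = 1, 2; the largest is 2.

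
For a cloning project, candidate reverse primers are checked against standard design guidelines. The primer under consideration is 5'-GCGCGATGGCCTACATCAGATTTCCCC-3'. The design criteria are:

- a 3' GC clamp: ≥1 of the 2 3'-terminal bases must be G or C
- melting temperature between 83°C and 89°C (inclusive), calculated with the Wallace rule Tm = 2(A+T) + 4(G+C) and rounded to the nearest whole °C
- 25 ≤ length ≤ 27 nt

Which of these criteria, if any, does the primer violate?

Base counts: A=5, T=6, G=6, C=10 (length 27).
GC clamp: 3' end CC has 2 G/C ✓
Tm: Tm = 2·11 + 4·16 = 86°C ✓
length: length 27 ✓

Meets all criteria.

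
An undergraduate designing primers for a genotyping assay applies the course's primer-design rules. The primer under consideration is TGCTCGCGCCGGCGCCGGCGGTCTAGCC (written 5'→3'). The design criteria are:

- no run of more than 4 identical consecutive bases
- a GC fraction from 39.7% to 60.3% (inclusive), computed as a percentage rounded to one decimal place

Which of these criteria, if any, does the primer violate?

Fails: GC content.

Base counts: A=1, T=4, G=11, C=12 (length 28).
homopolymer run: longest run = 2 ✓
GC content: GC 23/28 = 82.1%, outside 39.7–60.3% ✗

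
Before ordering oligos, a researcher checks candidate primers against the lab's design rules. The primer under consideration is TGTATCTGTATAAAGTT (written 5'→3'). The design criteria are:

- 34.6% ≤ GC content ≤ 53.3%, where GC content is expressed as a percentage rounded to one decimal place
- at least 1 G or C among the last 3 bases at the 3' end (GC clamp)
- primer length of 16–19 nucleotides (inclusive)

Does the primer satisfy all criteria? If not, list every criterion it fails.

Fails: GC content.

Base counts: A=5, T=8, G=3, C=1 (length 17).
GC content: GC 4/17 = 23.5%, outside 34.6–53.3% ✗
GC clamp: 3' end GTT has 1 G/C ✓
length: length 17 ✓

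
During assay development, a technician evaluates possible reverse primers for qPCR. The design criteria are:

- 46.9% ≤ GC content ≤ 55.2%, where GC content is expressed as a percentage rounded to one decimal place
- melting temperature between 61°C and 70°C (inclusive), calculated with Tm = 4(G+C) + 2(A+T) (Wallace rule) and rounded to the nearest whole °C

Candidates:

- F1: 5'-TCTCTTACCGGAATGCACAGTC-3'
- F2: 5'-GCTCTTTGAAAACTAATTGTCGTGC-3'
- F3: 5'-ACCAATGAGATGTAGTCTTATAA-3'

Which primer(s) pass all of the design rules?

F1 (22 nt, A=5 T=6 G=4 C=7): GC 11/22 = 50.0% ✓; Tm = 2·11 + 4·11 = 66°C ✓ — passes.
F2 (25 nt, A=6 T=9 G=5 C=5): GC 10/25 = 40.0%, outside 46.9–55.2% ✗; Tm = 2·15 + 4·10 = 70°C ✓ — fails.
F3 (23 nt, A=9 T=7 G=4 C=3): GC 7/23 = 30.4%, outside 46.9–55.2% ✗; Tm = 2·16 + 4·7 = 60°C, outside 61–70°C ✗ — fails.

F1 only.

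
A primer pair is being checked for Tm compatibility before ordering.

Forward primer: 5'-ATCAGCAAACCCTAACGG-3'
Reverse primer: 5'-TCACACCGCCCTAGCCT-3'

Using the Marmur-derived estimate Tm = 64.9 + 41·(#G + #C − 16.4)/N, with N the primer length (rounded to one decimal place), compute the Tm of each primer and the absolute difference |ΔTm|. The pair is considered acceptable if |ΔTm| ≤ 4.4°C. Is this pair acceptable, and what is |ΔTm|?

Forward: G+C = 9, N = 18 → Tm = 64.9 + 41·(9 − 16.4)/18 = 48.0°C.
Reverse: G+C = 11, N = 17 → Tm = 64.9 + 41·(11 − 16.4)/17 = 51.9°C.
|ΔTm| = |48.0 − 51.9| = 3.9°C, ≤ 4.4°C.

|ΔTm| = 3.9°C; the pair is acceptable.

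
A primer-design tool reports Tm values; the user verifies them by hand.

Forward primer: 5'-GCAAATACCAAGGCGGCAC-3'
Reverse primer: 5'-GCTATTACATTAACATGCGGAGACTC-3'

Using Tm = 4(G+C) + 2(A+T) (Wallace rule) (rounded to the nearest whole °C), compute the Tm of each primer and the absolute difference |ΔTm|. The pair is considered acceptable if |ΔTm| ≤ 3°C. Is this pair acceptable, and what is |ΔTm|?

Forward: A=7 T=1 G=5 C=6 → Tm = 2·8 + 4·11 = 60°C.
Reverse: A=8 T=7 G=5 C=6 → Tm = 2·15 + 4·11 = 74°C.
|ΔTm| = |60 − 74| = 14°C, > 3°C.

|ΔTm| = 14°C; the pair is not acceptable.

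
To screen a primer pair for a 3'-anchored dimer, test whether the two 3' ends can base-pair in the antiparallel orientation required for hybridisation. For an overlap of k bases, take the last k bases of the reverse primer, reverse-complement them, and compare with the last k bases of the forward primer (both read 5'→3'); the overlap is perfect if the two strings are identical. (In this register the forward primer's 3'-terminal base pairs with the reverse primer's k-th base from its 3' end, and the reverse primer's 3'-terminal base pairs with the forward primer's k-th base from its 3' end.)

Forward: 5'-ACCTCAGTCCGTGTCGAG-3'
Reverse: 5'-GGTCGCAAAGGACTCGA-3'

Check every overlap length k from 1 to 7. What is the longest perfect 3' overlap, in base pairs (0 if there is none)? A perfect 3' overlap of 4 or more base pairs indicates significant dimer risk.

Last 7 bases (5'→3') — forward …TGTCGAG, reverse …GACTCGA.
Reverse complement of the reverse primer's last 7 bases: TCGAGTC; its first k bases are the reverse complement of the reverse primer's last k bases, so a perfect k-base overlap needs the forward primer's last k bases to equal them.
Comparing (forward last k vs required): k=1: G vs T ✗; k=2: AG vs TC ✗; k=3: GAG vs TCG ✗; k=4: CGAG vs TCGA ✗; k=5: TCGAG vs TCGAG ✓; k=6: GTCGAG vs TCGAGT ✗; k=7: TGTCGAG vs TCGAGTC ✗.
Only k = 5 is perfect, so the longest perfect 3' overlap is 5.

Longest perfect overlap: 5 complementary base pairs; significant dimer risk (threshold 4).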